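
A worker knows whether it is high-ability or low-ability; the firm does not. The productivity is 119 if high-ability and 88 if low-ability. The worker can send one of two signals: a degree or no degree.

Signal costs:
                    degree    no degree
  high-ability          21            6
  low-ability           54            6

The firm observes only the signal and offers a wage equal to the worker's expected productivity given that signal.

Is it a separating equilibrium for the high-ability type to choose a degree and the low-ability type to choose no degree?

Yes

If types separate, degree earns payment 119 and no degree earns 88.
High-ability: degree gives 119 − 21 = 98; no degree gives 88 − 6 = 82. No deviation. ✓
Low-ability: no degree gives 88 − 6 = 82; degree gives 119 − 54 = 65. No deviation. ✓
Both incentive constraints hold.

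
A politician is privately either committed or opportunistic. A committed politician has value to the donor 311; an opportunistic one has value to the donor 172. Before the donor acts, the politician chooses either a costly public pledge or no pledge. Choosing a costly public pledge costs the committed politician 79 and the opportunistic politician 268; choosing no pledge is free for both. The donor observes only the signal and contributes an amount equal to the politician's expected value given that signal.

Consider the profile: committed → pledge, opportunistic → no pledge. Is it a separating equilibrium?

If types separate, pledge earns payment 311 and no pledge earns 172.
Committed: pledge gives 311 − 79 = 232; no pledge gives 172 − 0 = 172. No deviation. ✓
Opportunistic: no pledge gives 172 − 0 = 172; pledge gives 311 − 268 = 43. No deviation. ✓
Neither type gains from mimicking the other.

Yes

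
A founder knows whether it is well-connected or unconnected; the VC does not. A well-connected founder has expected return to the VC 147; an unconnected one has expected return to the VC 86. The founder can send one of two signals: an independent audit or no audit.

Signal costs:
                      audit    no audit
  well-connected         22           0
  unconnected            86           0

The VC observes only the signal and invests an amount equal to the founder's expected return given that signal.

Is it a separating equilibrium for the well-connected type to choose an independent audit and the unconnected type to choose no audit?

Under separation the VC infers type exactly: audit → well-connected (pays 147), no audit → unconnected (pays 86).
Well-connected: audit gives 147 − 22 = 125; no audit gives 86 − 0 = 86. No deviation. ✓
Unconnected: no audit gives 86 − 0 = 86; audit gives 147 − 86 = 61. No deviation. ✓
Neither type gains from mimicking the other.

Yes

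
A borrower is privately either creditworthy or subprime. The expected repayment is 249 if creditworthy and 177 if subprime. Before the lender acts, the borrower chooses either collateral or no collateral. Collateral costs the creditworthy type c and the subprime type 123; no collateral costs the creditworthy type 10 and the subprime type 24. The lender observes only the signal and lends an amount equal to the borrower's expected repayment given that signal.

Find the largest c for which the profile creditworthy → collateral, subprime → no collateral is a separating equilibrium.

Under separation: collateral → creditworthy (pays 249); no collateral → subprime (pays 177).
Subprime: 177 − 24 = 153 ≥ 249 − 123 = 126. Holds regardless of c. ✓
Creditworthy: 249 − c ≥ 177 − 10, so c ≤ 249 − 167 = 82.

82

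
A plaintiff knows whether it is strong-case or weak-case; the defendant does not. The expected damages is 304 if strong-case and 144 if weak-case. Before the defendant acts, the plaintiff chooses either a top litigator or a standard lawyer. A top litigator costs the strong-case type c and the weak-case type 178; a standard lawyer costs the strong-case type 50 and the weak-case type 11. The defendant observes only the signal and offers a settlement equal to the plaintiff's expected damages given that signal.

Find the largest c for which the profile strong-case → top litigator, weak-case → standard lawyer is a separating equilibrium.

210

Under separation: top litigator → strong-case (pays 304); standard lawyer → weak-case (pays 144).
Weak-case: 144 − 11 = 133 ≥ 304 − 178 = 126. Holds regardless of c. ✓
Strong-case: 304 − c ≥ 144 − 50, so c ≤ 304 − 94 = 210.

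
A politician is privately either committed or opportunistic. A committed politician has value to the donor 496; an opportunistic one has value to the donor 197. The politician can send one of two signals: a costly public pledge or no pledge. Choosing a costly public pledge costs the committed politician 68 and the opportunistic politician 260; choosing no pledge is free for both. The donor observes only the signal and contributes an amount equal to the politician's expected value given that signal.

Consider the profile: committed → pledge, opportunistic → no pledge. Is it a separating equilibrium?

No

If types separate, pledge earns payment 496 and no pledge earns 197.
Committed: pledge gives 496 − 68 = 428; no pledge gives 197 − 0 = 197. No deviation. ✓
Opportunistic: no pledge gives 197 − 0 = 197; pledge gives 496 − 260 = 236. Would deviate. ✗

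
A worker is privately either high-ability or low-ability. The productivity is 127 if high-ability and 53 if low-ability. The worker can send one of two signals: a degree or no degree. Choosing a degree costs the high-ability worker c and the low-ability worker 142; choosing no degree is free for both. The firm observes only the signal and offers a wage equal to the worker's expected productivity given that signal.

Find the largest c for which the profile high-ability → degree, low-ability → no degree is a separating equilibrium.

Under separation: degree → high-ability (pays 127); no degree → low-ability (pays 53).
Low-ability: 53 − 0 = 53 ≥ 127 − 142 = -15. Holds regardless of c. ✓
High-ability: 127 − c ≥ 53 − 0, so c ≤ 127 − 53 = 74.

74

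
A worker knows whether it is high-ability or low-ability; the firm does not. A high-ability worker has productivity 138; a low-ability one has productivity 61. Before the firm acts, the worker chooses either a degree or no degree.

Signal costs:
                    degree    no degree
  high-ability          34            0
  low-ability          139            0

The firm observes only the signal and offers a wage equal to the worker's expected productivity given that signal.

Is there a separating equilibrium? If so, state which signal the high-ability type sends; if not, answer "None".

Try high-ability → degree, low-ability → no degree:
  If types separate, degree earns payment 138 and no degree earns 61.
  High-ability: degree gives 138 − 34 = 104; no degree gives 61 − 0 = 61. No deviation. ✓
  Low-ability: no degree gives 61 − 0 = 61; degree gives 138 − 139 = -1. No deviation. ✓
Both hold — the high-ability type sends degree.

degree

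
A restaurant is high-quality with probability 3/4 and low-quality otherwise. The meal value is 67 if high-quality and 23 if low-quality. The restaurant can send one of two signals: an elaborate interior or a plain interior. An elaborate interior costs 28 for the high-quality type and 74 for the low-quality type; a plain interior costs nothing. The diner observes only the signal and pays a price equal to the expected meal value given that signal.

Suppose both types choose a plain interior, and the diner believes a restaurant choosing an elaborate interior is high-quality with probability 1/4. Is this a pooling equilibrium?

On the equilibrium path (plain interior) the diner holds the prior 3/4 and pays 3/4·67 + 1/4·23 = 56. Off-path (elaborate interior) belief 1/4 gives 1/4·67 + 3/4·23 = 34.
High-quality: plain interior gives 56 − 0 = 56; elaborate interior gives 34 − 28 = 6. Stays. ✓
Low-quality: plain interior gives 56 − 0 = 56; elaborate interior gives 34 − 74 = -40. Stays. ✓
Beliefs are Bayes-consistent on-path and both types best-respond.

Yes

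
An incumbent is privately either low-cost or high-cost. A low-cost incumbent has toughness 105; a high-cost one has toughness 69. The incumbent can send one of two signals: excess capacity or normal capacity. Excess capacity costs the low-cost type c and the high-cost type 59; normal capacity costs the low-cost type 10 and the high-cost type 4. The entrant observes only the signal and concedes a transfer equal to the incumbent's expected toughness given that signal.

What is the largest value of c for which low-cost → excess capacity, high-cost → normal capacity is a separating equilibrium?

Under separation: excess capacity → low-cost (pays 105); normal capacity → high-cost (pays 69).
High-cost: 69 − 4 = 65 ≥ 105 − 59 = 46. Holds regardless of c. ✓
Low-cost: 105 − c ≥ 69 − 10, so c ≤ 105 − 59 = 46.

46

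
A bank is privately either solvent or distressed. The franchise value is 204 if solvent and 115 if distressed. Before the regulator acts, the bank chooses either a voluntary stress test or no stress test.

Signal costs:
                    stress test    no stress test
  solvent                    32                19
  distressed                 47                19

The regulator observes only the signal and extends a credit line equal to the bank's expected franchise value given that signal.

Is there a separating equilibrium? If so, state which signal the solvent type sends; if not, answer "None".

None

Try solvent → stress test, distressed → no stress test:
  If types separate, stress test earns payment 204 and no stress test earns 115.
  Solvent: stress test gives 204 − 32 = 172; no stress test gives 115 − 19 = 96. No deviation. ✓
  Distressed: no stress test gives 115 − 19 = 96; stress test gives 204 − 47 = 157. Would deviate. ✗
Try solvent → no stress test, distressed → stress test:
  If types separate, no stress test earns payment 204 and stress test earns 115.
  Solvent: no stress test gives 204 − 19 = 185; stress test gives 115 − 32 = 83. No deviation. ✓
  Distressed: stress test gives 115 − 47 = 68; no stress test gives 204 − 19 = 185. Would deviate. ✗
Neither assignment is incentive-compatible.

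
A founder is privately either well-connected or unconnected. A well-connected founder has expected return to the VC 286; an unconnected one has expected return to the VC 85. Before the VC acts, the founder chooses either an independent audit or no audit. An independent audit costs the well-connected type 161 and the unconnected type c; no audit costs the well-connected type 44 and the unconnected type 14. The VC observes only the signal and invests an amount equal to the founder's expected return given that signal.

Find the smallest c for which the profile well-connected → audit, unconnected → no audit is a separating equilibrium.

215

Under separation: audit → well-connected (pays 286); no audit → unconnected (pays 85).
Well-connected: 286 − 161 = 125 ≥ 85 − 44 = 41. Holds regardless of c. ✓
Unconnected: 85 − 14 ≥ 286 − c, so c ≥ 286 − 71 = 215.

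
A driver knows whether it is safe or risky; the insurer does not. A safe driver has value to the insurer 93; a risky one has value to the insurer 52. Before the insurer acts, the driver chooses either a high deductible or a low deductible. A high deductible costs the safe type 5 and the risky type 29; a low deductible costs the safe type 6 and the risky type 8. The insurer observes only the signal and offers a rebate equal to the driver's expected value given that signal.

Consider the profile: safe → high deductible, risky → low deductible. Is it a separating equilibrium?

No

If types separate, high deductible earns payment 93 and low deductible earns 52.
Safe: high deductible gives 93 − 5 = 88; low deductible gives 52 − 6 = 46. No deviation. ✓
Risky: low deductible gives 52 − 8 = 44; high deductible gives 93 − 29 = 64. Would deviate. ✗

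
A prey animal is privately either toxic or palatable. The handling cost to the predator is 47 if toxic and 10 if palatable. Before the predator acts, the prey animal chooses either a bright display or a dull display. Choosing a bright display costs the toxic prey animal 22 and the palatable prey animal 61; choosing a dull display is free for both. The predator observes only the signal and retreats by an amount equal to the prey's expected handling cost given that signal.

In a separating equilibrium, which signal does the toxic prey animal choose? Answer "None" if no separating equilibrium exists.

Try toxic → bright display, palatable → dull display:
  If types separate, bright display earns payment 47 and dull display earns 10.
  Toxic: bright display gives 47 − 22 = 25; dull display gives 10 − 0 = 10. No deviation. ✓
  Palatable: dull display gives 10 − 0 = 10; bright display gives 47 − 61 = -14. No deviation. ✓
Both hold — the toxic type sends bright display.

bright display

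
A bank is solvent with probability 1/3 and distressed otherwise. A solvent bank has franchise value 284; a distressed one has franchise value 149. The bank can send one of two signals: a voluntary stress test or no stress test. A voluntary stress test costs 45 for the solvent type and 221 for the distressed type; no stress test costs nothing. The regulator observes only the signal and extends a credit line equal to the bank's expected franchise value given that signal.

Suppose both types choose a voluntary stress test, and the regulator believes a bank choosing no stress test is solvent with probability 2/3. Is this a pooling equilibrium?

At the pooled signal (stress test) the regulator holds the prior 1/3 and pays 1/3·284 + 2/3·149 = 194. Off-path (no stress test) belief 2/3 gives 2/3·284 + 1/3·149 = 239.
Solvent: stress test gives 194 − 45 = 149; no stress test gives 239 − 0 = 239. Deviates. ✗
Distressed: stress test gives 194 − 221 = -27; no stress test gives 239 − 0 = 239. Deviates. ✗

No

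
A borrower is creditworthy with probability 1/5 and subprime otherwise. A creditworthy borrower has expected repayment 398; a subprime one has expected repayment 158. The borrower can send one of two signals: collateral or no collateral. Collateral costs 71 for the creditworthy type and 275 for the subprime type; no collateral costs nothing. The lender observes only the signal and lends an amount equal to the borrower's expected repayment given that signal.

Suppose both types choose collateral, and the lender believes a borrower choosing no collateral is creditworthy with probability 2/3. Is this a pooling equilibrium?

On the equilibrium path (collateral) the lender holds the prior 1/5 and pays 1/5·398 + 4/5·158 = 206. Off-path (no collateral) belief 2/3 gives 2/3·398 + 1/3·158 = 318.
Creditworthy: collateral gives 206 − 71 = 135; no collateral gives 318 − 0 = 318. Deviates. ✗
Subprime: collateral gives 206 − 275 = -69; no collateral gives 318 − 0 = 318. Deviates. ✗

No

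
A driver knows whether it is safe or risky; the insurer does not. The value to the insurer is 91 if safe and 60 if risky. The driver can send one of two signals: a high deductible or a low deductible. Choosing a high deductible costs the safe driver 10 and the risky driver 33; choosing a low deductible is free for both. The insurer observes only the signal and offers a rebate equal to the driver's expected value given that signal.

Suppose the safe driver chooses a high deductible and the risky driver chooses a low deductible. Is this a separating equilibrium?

Yes

If types separate, high deductible earns payment 91 and low deductible earns 60.
Safe: high deductible gives 91 − 10 = 81; low deductible gives 60 − 0 = 60. No deviation. ✓
Risky: low deductible gives 60 − 0 = 60; high deductible gives 91 − 33 = 58. No deviation. ✓
Both incentive constraints hold.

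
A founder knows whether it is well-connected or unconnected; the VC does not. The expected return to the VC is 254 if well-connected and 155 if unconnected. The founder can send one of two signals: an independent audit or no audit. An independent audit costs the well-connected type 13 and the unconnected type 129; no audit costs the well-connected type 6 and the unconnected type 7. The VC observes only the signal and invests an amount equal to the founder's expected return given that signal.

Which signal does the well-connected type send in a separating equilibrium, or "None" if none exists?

Try well-connected → audit, unconnected → no audit:
  If types separate, audit earns payment 254 and no audit earns 155.
  Well-connected: audit gives 254 − 13 = 241; no audit gives 155 − 6 = 149. No deviation. ✓
  Unconnected: no audit gives 155 − 7 = 148; audit gives 254 − 129 = 125. No deviation. ✓
Both hold — the well-connected type sends audit.

audit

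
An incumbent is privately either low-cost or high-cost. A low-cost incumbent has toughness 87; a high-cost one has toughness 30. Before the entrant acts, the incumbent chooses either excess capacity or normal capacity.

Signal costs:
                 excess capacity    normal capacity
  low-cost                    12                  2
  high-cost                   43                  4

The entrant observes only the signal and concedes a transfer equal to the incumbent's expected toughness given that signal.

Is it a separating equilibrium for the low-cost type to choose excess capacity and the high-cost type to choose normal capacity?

Under separation the entrant infers type exactly: excess capacity → low-cost (pays 87), normal capacity → high-cost (pays 30).
Low-cost: excess capacity gives 87 − 12 = 75; normal capacity gives 30 − 2 = 28. No deviation. ✓
High-cost: normal capacity gives 30 − 4 = 26; excess capacity gives 87 − 43 = 44. Would deviate. ✗

No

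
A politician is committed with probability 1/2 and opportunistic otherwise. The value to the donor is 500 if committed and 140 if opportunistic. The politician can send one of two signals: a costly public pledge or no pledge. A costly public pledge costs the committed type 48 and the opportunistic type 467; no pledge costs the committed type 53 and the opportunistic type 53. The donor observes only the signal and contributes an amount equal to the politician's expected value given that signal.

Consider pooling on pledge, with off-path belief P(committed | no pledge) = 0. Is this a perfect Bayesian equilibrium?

At the pooled signal (pledge) the donor holds the prior 1/2 and pays 1/2·500 + 1/2·140 = 320. Off-path (no pledge) belief 0 gives 0·500 + 1·140 = 140.
Committed: pledge gives 320 − 48 = 272; no pledge gives 140 − 53 = 87. Stays. ✓
Opportunistic: pledge gives 320 − 467 = -147; no pledge gives 140 − 53 = 87. Deviates. ✗

No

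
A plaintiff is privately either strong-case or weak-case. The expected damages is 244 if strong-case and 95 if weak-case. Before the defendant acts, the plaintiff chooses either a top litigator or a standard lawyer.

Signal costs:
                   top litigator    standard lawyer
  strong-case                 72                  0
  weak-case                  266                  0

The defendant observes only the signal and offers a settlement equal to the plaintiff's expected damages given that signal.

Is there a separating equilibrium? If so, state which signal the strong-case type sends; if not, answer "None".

top litigator

Try strong-case → top litigator, weak-case → standard lawyer:
  Under separation the defendant infers type exactly: top litigator → strong-case (pays 244), standard lawyer → weak-case (pays 95).
  Strong-case: top litigator gives 244 − 72 = 172; standard lawyer gives 95 − 0 = 95. No deviation. ✓
  Weak-case: standard lawyer gives 95 − 0 = 95; top litigator gives 244 − 266 = -22. No deviation. ✓
Both hold — the strong-case type sends top litigator.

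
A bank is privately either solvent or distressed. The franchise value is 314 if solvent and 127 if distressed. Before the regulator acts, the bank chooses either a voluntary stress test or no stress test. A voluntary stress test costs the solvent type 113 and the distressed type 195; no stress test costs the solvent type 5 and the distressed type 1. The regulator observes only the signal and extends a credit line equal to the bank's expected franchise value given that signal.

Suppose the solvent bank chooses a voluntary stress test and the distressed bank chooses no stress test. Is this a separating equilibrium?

Under separation the regulator infers type exactly: stress test → solvent (pays 314), no stress test → distressed (pays 127).
Solvent: stress test gives 314 − 113 = 201; no stress test gives 127 − 5 = 122. No deviation. ✓
Distressed: no stress test gives 127 − 1 = 126; stress test gives 314 − 195 = 119. No deviation. ✓
Both incentive constraints hold.

Yes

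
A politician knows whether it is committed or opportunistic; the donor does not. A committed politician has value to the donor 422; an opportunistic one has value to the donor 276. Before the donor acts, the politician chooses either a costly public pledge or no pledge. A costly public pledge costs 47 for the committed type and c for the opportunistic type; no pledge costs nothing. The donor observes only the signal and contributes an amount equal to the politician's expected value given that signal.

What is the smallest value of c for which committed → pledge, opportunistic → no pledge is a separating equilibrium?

Under separation: pledge → committed (pays 422); no pledge → opportunistic (pays 276).
Committed: 422 − 47 = 375 ≥ 276 − 0 = 276. Holds regardless of c. ✓
Opportunistic: 276 − 0 ≥ 422 − c, so c ≥ 422 − 276 = 146.

146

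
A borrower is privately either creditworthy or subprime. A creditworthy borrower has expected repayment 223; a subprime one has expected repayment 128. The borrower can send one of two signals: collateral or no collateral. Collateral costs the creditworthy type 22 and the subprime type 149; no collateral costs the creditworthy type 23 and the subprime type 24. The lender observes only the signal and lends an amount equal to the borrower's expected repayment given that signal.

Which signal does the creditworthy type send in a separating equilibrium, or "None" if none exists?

collateral

Try creditworthy → collateral, subprime → no collateral:
  If types separate, collateral earns payment 223 and no collateral earns 128.
  Creditworthy: collateral gives 223 − 22 = 201; no collateral gives 128 − 23 = 105. No deviation. ✓
  Subprime: no collateral gives 128 − 24 = 104; collateral gives 223 − 149 = 74. No deviation. ✓
Both hold — the creditworthy type sends collateral.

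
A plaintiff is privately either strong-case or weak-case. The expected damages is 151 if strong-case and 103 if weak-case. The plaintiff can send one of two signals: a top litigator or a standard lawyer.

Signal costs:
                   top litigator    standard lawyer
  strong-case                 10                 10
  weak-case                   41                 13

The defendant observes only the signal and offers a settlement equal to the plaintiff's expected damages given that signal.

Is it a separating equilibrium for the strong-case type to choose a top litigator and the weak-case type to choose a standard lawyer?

If types separate, top litigator earns payment 151 and standard lawyer earns 103.
Strong-case: top litigator gives 151 − 10 = 141; standard lawyer gives 103 − 10 = 93. No deviation. ✓
Weak-case: standard lawyer gives 103 − 13 = 90; top litigator gives 151 − 41 = 110. Would deviate. ✗

No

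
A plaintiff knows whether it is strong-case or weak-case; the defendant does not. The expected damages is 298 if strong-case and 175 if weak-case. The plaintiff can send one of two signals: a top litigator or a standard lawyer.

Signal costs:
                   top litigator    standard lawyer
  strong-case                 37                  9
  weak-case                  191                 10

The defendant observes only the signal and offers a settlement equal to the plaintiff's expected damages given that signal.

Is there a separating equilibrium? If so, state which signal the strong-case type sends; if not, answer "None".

Try strong-case → top litigator, weak-case → standard lawyer:
  Under separation the defendant infers type exactly: top litigator → strong-case (pays 298), standard lawyer → weak-case (pays 175).
  Strong-case: top litigator gives 298 − 37 = 261; standard lawyer gives 175 − 9 = 166. No deviation. ✓
  Weak-case: standard lawyer gives 175 − 10 = 165; top litigator gives 298 − 191 = 107. No deviation. ✓
Both hold — the strong-case type sends top litigator.

top litigator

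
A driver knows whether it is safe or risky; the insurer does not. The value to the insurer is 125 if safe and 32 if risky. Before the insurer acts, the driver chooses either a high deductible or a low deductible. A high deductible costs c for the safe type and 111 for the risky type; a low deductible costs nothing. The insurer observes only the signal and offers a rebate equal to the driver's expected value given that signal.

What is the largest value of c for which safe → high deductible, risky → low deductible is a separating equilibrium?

Under separation: high deductible → safe (pays 125); low deductible → risky (pays 32).
Risky: 32 − 0 = 32 ≥ 125 − 111 = 14. Holds regardless of c. ✓
Safe: 125 − c ≥ 32 − 0, so c ≤ 125 − 32 = 93.

93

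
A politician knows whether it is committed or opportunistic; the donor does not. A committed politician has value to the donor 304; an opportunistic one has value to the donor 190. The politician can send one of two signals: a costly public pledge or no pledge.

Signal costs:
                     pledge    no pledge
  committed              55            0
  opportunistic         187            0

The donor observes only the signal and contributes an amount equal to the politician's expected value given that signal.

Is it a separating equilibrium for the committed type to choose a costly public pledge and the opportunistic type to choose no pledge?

Under separation the donor infers type exactly: pledge → committed (pays 304), no pledge → opportunistic (pays 190).
Committed: pledge gives 304 − 55 = 249; no pledge gives 190 − 0 = 190. No deviation. ✓
Opportunistic: no pledge gives 190 − 0 = 190; pledge gives 304 − 187 = 117. No deviation. ✓
Neither type gains from mimicking the other.

Yes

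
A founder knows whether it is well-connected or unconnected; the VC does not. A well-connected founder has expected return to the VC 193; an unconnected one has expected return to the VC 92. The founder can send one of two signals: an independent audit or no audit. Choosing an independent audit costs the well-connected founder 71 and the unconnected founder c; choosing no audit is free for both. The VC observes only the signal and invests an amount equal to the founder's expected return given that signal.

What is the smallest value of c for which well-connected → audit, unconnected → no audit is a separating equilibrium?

Under separation: audit → well-connected (pays 193); no audit → unconnected (pays 92).
Well-connected: 193 − 71 = 122 ≥ 92 − 0 = 92. Holds regardless of c. ✓
Unconnected: 92 − 0 ≥ 193 − c, so c ≥ 193 − 92 = 101.

101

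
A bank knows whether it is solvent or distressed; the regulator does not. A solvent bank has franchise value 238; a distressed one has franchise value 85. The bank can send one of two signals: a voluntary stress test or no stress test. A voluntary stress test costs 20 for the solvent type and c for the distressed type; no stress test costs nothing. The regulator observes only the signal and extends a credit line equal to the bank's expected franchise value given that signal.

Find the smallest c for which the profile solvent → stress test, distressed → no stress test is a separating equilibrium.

153

Under separation: stress test → solvent (pays 238); no stress test → distressed (pays 85).
Solvent: 238 − 20 = 218 ≥ 85 − 0 = 85. Holds regardless of c. ✓
Distressed: 85 − 0 ≥ 238 − c, so c ≥ 238 − 85 = 153.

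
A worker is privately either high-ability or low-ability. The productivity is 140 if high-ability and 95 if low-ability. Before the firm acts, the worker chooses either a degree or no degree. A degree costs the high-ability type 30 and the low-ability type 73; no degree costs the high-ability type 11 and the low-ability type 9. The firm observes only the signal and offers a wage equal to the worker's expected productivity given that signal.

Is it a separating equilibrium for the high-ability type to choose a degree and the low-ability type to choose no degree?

Yes

Under separation the firm infers type exactly: degree → high-ability (pays 140), no degree → low-ability (pays 95).
High-ability: degree gives 140 − 30 = 110; no degree gives 95 − 11 = 84. No deviation. ✓
Low-ability: no degree gives 95 − 9 = 86; degree gives 140 − 73 = 67. No deviation. ✓
Both incentive constraints hold.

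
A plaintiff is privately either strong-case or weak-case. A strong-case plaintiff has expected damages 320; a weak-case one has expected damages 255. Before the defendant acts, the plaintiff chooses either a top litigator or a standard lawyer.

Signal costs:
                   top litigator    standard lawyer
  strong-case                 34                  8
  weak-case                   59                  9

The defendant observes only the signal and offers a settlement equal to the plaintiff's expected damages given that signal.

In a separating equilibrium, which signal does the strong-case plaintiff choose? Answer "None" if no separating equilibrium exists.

None

Try strong-case → top litigator, weak-case → standard lawyer:
  If types separate, top litigator earns payment 320 and standard lawyer earns 255.
  Strong-case: top litigator gives 320 − 34 = 286; standard lawyer gives 255 − 8 = 247. No deviation. ✓
  Weak-case: standard lawyer gives 255 − 9 = 246; top litigator gives 320 − 59 = 261. Would deviate. ✗
Try strong-case → standard lawyer, weak-case → top litigator:
  If types separate, standard lawyer earns payment 320 and top litigator earns 255.
  Strong-case: standard lawyer gives 320 − 8 = 312; top litigator gives 255 − 34 = 221. No deviation. ✓
  Weak-case: top litigator gives 255 − 59 = 196; standard lawyer gives 320 − 9 = 311. Would deviate. ✗
Neither assignment is incentive-compatible.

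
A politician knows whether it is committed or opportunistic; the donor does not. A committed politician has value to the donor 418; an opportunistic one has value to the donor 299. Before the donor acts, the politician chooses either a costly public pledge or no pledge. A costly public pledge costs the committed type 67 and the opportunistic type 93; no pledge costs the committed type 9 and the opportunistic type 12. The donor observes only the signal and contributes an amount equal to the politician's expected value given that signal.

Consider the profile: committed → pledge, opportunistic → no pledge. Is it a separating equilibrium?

Under separation the donor infers type exactly: pledge → committed (pays 418), no pledge → opportunistic (pays 299).
Committed: pledge gives 418 − 67 = 351; no pledge gives 299 − 9 = 290. No deviation. ✓
Opportunistic: no pledge gives 299 − 12 = 287; pledge gives 418 − 93 = 325. Would deviate. ✗

No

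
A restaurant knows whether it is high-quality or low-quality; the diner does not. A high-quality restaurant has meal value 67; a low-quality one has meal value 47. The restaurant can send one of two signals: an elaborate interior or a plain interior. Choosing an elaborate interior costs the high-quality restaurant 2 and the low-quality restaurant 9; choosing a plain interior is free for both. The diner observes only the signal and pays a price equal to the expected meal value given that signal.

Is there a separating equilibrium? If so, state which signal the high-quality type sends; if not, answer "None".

None

Try high-quality → elaborate interior, low-quality → plain interior:
  If types separate, elaborate interior earns payment 67 and plain interior earns 47.
  High-quality: elaborate interior gives 67 − 2 = 65; plain interior gives 47 − 0 = 47. No deviation. ✓
  Low-quality: plain interior gives 47 − 0 = 47; elaborate interior gives 67 − 9 = 58. Would deviate. ✗
Try high-quality → plain interior, low-quality → elaborate interior:
  If types separate, plain interior earns payment 67 and elaborate interior earns 47.
  High-quality: plain interior gives 67 − 0 = 67; elaborate interior gives 47 − 2 = 45. No deviation. ✓
  Low-quality: elaborate interior gives 47 − 9 = 38; plain interior gives 67 − 0 = 67. Would deviate. ✗
Neither assignment is incentive-compatible.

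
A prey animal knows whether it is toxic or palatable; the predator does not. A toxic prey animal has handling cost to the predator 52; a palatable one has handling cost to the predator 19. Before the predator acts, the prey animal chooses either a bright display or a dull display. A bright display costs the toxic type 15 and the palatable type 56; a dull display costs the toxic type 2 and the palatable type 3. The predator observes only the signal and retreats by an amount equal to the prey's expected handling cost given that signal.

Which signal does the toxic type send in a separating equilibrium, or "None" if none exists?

bright display

Try toxic → bright display, palatable → dull display:
  If types separate, bright display earns payment 52 and dull display earns 19.
  Toxic: bright display gives 52 − 15 = 37; dull display gives 19 − 2 = 17. No deviation. ✓
  Palatable: dull display gives 19 − 3 = 16; bright display gives 52 − 56 = -4. No deviation. ✓
Both hold — the toxic type sends bright display.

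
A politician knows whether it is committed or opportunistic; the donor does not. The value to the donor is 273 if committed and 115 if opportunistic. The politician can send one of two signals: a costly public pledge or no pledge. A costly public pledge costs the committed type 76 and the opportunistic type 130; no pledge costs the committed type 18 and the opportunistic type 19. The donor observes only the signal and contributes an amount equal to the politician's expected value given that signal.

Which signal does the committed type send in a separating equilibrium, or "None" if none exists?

Try committed → pledge, opportunistic → no pledge:
  If types separate, pledge earns payment 273 and no pledge earns 115.
  Committed: pledge gives 273 − 76 = 197; no pledge gives 115 − 18 = 97. No deviation. ✓
  Opportunistic: no pledge gives 115 − 19 = 96; pledge gives 273 − 130 = 143. Would deviate. ✗
Try committed → no pledge, opportunistic → pledge:
  If types separate, no pledge earns payment 273 and pledge earns 115.
  Committed: no pledge gives 273 − 18 = 255; pledge gives 115 − 76 = 39. No deviation. ✓
  Opportunistic: pledge gives 115 − 130 = -15; no pledge gives 273 − 19 = 254. Would deviate. ✗
Neither assignment is incentive-compatible.

None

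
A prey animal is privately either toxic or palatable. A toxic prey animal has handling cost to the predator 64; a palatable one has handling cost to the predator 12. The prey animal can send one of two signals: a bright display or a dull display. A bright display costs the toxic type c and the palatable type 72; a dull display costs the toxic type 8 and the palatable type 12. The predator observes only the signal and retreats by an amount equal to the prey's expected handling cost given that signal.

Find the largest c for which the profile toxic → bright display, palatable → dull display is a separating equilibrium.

Under separation: bright display → toxic (pays 64); dull display → palatable (pays 12).
Palatable: 12 − 12 = 0 ≥ 64 − 72 = -8. Holds regardless of c. ✓
Toxic: 64 − c ≥ 12 − 8, so c ≤ 64 − 4 = 60.

60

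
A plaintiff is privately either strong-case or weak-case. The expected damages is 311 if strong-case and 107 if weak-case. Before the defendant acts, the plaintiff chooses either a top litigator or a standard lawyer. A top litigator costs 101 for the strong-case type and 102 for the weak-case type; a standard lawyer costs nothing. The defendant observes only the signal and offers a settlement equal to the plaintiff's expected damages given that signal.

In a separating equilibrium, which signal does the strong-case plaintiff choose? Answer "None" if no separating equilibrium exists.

None

Try strong-case → top litigator, weak-case → standard lawyer:
  If types separate, top litigator earns payment 311 and standard lawyer earns 107.
  Strong-case: top litigator gives 311 − 101 = 210; standard lawyer gives 107 − 0 = 107. No deviation. ✓
  Weak-case: standard lawyer gives 107 − 0 = 107; top litigator gives 311 − 102 = 209. Would deviate. ✗
Try strong-case → standard lawyer, weak-case → top litigator:
  If types separate, standard lawyer earns payment 311 and top litigator earns 107.
  Strong-case: standard lawyer gives 311 − 0 = 311; top litigator gives 107 − 101 = 6. No deviation. ✓
  Weak-case: top litigator gives 107 − 102 = 5; standard lawyer gives 311 − 0 = 311. Would deviate. ✗
Neither assignment is incentive-compatible.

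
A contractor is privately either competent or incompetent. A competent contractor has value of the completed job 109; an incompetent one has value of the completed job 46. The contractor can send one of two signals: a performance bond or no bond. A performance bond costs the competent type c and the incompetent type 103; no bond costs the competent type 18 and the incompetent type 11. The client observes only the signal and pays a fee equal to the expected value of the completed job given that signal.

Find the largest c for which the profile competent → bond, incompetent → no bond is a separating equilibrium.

81

Under separation: bond → competent (pays 109); no bond → incompetent (pays 46).
Incompetent: 46 − 11 = 35 ≥ 109 − 103 = 6. Holds regardless of c. ✓
Competent: 109 − c ≥ 46 − 18, so c ≤ 109 − 28 = 81.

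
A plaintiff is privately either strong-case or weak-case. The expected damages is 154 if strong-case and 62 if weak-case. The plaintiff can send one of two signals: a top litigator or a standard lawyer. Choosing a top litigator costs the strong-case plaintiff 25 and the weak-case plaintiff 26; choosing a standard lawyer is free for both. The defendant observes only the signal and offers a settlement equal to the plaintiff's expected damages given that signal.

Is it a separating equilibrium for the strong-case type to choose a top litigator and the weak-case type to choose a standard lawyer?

If types separate, top litigator earns payment 154 and standard lawyer earns 62.
Strong-case: top litigator gives 154 − 25 = 129; standard lawyer gives 62 − 0 = 62. No deviation. ✓
Weak-case: standard lawyer gives 62 − 0 = 62; top litigator gives 154 − 26 = 128. Would deviate. ✗

No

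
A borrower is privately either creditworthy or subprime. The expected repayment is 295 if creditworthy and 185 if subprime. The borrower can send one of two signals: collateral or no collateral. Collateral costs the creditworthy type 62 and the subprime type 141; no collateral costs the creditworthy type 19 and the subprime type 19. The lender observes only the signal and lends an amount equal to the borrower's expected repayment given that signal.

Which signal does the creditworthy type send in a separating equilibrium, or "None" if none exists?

collateral

Try creditworthy → collateral, subprime → no collateral:
  If types separate, collateral earns payment 295 and no collateral earns 185.
  Creditworthy: collateral gives 295 − 62 = 233; no collateral gives 185 − 19 = 166. No deviation. ✓
  Subprime: no collateral gives 185 − 19 = 166; collateral gives 295 − 141 = 154. No deviation. ✓
Both hold — the creditworthy type sends collateral.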